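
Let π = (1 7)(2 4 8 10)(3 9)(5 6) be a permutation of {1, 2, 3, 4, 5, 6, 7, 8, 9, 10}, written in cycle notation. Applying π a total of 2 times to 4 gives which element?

10

4 lies in the 4-cycle (2 4 8 10).
Advancing 2 steps from 4: 4 → 8 → 10.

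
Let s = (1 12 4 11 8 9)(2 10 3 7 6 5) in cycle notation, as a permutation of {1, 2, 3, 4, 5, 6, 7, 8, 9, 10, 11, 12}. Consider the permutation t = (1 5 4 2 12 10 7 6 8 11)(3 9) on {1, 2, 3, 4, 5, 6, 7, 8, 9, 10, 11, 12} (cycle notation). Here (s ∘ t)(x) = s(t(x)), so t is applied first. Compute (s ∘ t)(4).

t(4) = 2, then s(2) = 10; composing gives (s ∘ t)(4) = 10.

10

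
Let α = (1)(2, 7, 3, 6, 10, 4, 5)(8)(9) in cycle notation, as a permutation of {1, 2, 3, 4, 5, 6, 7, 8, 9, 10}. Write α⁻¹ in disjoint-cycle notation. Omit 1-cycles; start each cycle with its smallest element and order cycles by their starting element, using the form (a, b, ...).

(2, 5, 4, 10, 6, 3, 7)

The inverse reverses each cycle.
After reversing and putting each cycle's least element first, α⁻¹ = (2, 5, 4, 10, 6, 3, 7).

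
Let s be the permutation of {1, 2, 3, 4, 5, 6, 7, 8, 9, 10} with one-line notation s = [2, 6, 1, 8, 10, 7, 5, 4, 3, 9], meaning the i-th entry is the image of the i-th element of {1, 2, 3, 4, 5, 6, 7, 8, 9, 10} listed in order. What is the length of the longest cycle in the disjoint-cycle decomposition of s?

8

Decomposing into disjoint cycles gives (1, 2, 6, 7, 5, 10, 9, 3)(4, 8); the longest has length 8.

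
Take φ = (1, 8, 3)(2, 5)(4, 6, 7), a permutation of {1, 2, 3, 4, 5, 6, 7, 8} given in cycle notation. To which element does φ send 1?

1 appears in (1, 8, 3); the next entry (wrapping around) is 8.

8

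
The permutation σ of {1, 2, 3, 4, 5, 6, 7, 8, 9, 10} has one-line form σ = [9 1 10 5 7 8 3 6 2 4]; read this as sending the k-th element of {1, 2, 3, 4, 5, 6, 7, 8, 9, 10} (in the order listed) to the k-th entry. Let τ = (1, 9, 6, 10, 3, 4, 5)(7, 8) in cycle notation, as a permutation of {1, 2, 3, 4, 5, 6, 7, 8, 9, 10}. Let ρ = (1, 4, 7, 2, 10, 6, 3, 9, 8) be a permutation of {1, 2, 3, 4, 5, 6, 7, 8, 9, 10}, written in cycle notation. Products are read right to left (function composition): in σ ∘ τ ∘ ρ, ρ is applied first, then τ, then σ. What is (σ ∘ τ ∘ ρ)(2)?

10

Chase 2: ρ(2) = 10; τ(10) = 3; σ(3) = 10. Hence (σ ∘ τ ∘ ρ)(2) = 10.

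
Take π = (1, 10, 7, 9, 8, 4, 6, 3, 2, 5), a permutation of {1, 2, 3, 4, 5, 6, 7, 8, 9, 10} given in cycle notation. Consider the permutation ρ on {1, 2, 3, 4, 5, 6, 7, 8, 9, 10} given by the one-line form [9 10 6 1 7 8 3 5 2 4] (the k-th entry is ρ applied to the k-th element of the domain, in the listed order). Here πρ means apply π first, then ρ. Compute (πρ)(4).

8

First apply π: π(4) = 6, then ρ(6) = 8. Thus (πρ)(4) = 8.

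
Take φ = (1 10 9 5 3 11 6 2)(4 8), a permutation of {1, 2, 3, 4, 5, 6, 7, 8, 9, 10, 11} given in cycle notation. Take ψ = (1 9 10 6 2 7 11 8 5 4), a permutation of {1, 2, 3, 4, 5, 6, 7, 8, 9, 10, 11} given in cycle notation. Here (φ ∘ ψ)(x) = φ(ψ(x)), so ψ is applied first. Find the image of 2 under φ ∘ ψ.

7

First apply ψ: ψ(2) = 7, then φ(7) = 7. Thus (φ ∘ ψ)(2) = 7.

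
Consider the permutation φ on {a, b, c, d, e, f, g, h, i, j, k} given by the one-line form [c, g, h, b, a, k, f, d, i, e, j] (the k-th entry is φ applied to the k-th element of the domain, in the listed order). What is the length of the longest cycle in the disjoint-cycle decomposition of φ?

Decomposing into disjoint cycles gives (a c h d b g f k j e); the longest has length 10.

10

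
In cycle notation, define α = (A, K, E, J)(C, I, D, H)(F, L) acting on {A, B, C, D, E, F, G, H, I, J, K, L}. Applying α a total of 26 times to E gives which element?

A

E lies in the 4-cycle (A, K, E, J).
On a 4-cycle, α^4 is the identity, so α^26 = α^2 there (26 ≡ 2 mod 4).
Advancing 2 steps from E: E → J → A.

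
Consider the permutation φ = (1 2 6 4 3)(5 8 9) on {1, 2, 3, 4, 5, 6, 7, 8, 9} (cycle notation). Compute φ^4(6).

2

6 lies in the 5-cycle (1 2 6 4 3).
Advancing 4 steps from 6: 6 → 4 → 3 → 1 → 2.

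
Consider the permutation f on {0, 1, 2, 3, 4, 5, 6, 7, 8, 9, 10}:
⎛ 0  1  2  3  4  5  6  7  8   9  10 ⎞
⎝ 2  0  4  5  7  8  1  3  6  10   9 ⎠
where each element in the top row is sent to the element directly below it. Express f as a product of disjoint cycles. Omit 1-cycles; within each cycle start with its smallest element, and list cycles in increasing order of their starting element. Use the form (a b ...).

From 0: 0 → 2 → 4 → 7 → 3 → 5 → 8 → 6 → 1 → 0, closing the cycle (0 2 4 7 3 5 8 6 1).
Repeating from the next unused element and collecting all non-trivial cycles gives (0 2 4 7 3 5 8 6 1)(9 10).

(0 2 4 7 3 5 8 6 1)(9 10)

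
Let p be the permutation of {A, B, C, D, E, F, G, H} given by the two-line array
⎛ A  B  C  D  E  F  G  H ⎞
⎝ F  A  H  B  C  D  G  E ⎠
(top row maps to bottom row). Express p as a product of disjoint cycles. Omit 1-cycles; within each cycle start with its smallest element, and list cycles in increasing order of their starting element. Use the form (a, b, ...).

Iterating p from A gives A → F → D → B → A; that is the 4-cycle (A, F, D, B).
Continuing from each remaining unvisited element yields (A, F, D, B)(C, H, E).

(A, F, D, B)(C, H, E)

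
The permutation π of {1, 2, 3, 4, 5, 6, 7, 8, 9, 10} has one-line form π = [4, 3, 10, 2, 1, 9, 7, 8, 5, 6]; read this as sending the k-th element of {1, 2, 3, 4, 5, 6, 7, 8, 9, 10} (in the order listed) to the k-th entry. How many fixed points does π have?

The fixed points (elements with π(x) = x) are {7, 8}, so there are 2.

2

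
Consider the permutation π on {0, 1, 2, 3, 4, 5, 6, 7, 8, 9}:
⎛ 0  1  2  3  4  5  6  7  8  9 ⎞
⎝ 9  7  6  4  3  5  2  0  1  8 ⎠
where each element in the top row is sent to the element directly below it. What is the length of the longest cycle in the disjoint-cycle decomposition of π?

Decomposing into disjoint cycles gives (0, 9, 8, 1, 7)(2, 6)(3, 4); the longest has length 5.

5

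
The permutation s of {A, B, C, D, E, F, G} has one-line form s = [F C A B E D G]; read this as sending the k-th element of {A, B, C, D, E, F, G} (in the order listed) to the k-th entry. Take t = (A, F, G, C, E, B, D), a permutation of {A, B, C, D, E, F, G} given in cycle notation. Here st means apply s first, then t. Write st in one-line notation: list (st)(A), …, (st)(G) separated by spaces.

G E F D B A C

For each element, apply s then t: A → F → G; B → C → E; C → A → F; D → B → D; E → E → B; F → D → A; G → G → C.
Collecting the images, st = [G E F D B A C].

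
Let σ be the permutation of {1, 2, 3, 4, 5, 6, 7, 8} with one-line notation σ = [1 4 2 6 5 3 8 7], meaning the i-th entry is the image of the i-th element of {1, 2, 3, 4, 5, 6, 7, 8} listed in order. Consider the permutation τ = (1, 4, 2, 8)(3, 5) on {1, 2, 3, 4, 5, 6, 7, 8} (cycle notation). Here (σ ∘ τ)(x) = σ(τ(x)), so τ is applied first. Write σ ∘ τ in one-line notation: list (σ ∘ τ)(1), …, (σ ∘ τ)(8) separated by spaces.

(σ ∘ τ)(x) = σ(τ(x)). Computing each image: σ(τ(1)) = σ(4) = 6, σ(τ(2)) = σ(8) = 7, σ(τ(3)) = σ(5) = 5, σ(τ(4)) = σ(2) = 4, σ(τ(5)) = σ(3) = 2, σ(τ(6)) = σ(6) = 3, σ(τ(7)) = σ(7) = 8, σ(τ(8)) = σ(1) = 1.
Hence σ ∘ τ = [6 7 5 4 2 3 8 1].

6 7 5 4 2 3 8 1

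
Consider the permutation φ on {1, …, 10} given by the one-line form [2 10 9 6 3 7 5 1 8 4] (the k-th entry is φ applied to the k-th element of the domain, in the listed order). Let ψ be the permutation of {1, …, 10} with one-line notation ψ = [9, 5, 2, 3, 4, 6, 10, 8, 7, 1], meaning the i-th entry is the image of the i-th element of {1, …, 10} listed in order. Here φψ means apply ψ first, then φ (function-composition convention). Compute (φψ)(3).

10

(φψ)(3) = φ(ψ(3)). ψ(3) = 2, then φ(2) = 10. So (φψ)(3) = 10.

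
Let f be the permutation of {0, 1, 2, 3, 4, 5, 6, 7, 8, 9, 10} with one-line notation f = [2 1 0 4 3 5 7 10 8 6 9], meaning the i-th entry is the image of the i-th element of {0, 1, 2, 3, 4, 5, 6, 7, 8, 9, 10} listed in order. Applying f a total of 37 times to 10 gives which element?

Tracing 10 → 9 → … returns to 10 after 4 steps, so 10 lies in a 4-cycle (6, 7, 10, 9).
On a 4-cycle, f^4 is the identity, so f^37 = f^1 there (37 ≡ 1 mod 4).
Advancing 1 step from 10: 10 → 9.

9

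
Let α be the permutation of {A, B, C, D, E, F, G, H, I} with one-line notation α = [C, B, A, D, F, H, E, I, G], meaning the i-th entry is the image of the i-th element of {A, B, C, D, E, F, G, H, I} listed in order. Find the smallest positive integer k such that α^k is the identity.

Writing α as disjoint cycles, the cycle lengths are 5, 2, 1, 1.
The order of α is the least common multiple of its cycle lengths: lcm(5, 2) = 10.

10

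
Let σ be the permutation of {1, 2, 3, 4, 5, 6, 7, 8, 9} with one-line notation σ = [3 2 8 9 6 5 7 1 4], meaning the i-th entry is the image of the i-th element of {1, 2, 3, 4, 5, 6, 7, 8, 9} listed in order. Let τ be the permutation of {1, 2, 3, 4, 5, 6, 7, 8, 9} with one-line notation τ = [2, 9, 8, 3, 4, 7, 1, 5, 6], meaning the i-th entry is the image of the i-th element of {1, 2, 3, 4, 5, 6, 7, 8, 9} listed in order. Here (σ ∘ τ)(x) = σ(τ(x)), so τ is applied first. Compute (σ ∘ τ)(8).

6

First apply τ: τ(8) = 5, then σ(5) = 6. Thus (σ ∘ τ)(8) = 6.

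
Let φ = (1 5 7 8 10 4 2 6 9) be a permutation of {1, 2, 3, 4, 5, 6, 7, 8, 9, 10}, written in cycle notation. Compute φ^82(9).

9 lies in the 9-cycle (1 5 7 8 10 4 2 6 9).
Powers repeat with period 9 on this cycle, and 82 mod 9 = 1, so φ^82(9) = φ^1(9).
Advancing 1 step from 9: 9 → 1.

1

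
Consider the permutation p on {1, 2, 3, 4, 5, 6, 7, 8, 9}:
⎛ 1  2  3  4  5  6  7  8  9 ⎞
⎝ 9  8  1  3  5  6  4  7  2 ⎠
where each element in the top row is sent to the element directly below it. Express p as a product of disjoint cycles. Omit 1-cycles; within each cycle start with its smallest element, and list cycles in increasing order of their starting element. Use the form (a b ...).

(1 9 2 8 7 4 3)

From 1: 1 → 9 → 2 → 8 → 7 → 4 → 3 → 1, closing the cycle (1 9 2 8 7 4 3).
Continuing from each remaining unvisited element yields (1 9 2 8 7 4 3).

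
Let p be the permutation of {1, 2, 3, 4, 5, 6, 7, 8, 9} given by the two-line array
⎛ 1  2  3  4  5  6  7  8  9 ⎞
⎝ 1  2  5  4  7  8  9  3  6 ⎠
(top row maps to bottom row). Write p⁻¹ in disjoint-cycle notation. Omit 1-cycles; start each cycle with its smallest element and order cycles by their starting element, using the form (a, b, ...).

(3, 8, 6, 9, 7, 5)

The cycle decomposition of p is (3, 5, 7, 9, 6, 8).
The inverse reverses every cycle; in canonical form, p⁻¹ = (3, 8, 6, 9, 7, 5).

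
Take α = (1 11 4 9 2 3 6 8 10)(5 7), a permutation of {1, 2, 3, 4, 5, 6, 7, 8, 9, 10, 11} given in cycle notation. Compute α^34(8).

3

8 lies in the 9-cycle (1 11 4 9 2 3 6 8 10).
Powers repeat with period 9 on this cycle, and 34 mod 9 = 7, so α^34(8) = α^7(8).
Advancing 7 steps from 8: 8 → 10 → 1 → 11 → 4 → 9 → 2 → 3.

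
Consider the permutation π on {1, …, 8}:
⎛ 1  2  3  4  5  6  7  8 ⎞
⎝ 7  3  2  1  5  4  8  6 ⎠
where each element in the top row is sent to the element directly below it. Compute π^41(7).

Tracing 7 → 8 → … returns to 7 after 5 steps, so 7 lies in a 5-cycle (1 7 8 6 4).
Powers repeat with period 5 on this cycle, and 41 mod 5 = 1, so π^41(7) = π^1(7).
Advancing 1 step from 7: 7 → 8.

8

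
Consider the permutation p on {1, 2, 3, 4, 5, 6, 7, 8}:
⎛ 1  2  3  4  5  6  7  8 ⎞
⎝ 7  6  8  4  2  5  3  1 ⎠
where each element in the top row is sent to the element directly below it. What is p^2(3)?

Tracing 3 → 8 → … returns to 3 after 4 steps, so 3 lies in a 4-cycle (1, 7, 3, 8).
Stepping 2 places around the cycle: 3 → 8 → 1.

1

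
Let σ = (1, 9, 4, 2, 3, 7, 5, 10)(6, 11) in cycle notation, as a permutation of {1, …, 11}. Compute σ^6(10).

7

10 lies in the 8-cycle (1, 9, 4, 2, 3, 7, 5, 10).
Advancing 6 steps from 10: 10 → 1 → 9 → 4 → 2 → 3 → 7.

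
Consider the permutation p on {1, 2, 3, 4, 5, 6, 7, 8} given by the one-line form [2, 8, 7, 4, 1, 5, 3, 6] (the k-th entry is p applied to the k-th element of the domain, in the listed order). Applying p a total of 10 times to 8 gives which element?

Tracing 8 → 6 → … returns to 8 after 5 steps, so 8 lies in a 5-cycle (1 2 8 6 5).
On a 5-cycle, p^5 is the identity, so p^10 = p^0 there (10 ≡ 0 mod 5).
So p^10(8) = 8.

8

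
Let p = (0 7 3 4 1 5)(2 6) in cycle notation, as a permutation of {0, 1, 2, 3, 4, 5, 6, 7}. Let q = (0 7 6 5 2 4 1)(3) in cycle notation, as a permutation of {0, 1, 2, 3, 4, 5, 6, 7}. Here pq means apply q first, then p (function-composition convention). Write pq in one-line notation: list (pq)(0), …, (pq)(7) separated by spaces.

(pq)(x) = p(q(x)). Computing each image: p(q(0)) = p(7) = 3, p(q(1)) = p(0) = 7, p(q(2)) = p(4) = 1, p(q(3)) = p(3) = 4, p(q(4)) = p(1) = 5, p(q(5)) = p(2) = 6, p(q(6)) = p(5) = 0, p(q(7)) = p(6) = 2.
Hence pq = [3 7 1 4 5 6 0 2].

3 7 1 4 5 6 0 2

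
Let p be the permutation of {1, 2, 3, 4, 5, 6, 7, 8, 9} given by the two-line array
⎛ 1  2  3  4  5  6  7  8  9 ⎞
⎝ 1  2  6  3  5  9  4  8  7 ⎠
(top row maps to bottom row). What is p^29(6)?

Tracing 6 → 9 → … returns to 6 after 5 steps, so 6 lies in a 5-cycle (3, 6, 9, 7, 4).
Since the cycle has length 5, p^29 acts on it the same as p^4 (29 mod 5 = 4).
Stepping 4 places around the cycle: 6 → 9 → 7 → 4 → 3.

3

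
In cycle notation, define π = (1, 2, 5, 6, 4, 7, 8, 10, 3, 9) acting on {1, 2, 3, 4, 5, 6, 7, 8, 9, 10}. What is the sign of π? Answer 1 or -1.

-1

The cycle lengths are 10.
A cycle is odd iff its length is even; π has 1 even-length cycle, so sgn(π) = (−1)^1 and π is odd.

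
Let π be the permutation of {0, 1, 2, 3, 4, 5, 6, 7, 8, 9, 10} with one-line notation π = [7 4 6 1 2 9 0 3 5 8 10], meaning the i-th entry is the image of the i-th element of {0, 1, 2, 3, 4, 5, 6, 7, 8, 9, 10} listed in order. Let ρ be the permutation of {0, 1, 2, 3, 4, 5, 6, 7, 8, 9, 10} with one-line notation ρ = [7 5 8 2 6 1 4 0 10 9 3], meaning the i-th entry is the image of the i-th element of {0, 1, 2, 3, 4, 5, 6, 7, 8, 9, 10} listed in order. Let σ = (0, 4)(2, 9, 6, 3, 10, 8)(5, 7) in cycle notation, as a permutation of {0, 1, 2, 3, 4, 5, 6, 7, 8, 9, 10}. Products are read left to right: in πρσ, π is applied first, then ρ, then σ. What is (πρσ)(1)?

Apply the permutations in order: π(1) = 4, then ρ(4) = 6, then σ(6) = 3. So (πρσ)(1) = 3.

3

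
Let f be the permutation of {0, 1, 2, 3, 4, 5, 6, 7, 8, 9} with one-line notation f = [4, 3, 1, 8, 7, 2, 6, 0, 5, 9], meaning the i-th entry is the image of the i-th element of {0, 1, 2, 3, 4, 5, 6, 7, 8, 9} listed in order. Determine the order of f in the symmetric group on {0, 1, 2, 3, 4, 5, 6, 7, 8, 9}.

Decomposing into disjoint cycles gives cycle lengths 5, 3, 1, 1.
Since disjoint cycles commute, ord(f) = lcm(5, 3) = 15.

15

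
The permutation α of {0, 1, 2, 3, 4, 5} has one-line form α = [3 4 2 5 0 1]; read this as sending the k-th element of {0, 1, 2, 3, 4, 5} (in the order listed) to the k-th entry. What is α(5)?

1

5 is element number 6 of the domain, and entry number 6 of the one-line form is 1, so α(5) = 1.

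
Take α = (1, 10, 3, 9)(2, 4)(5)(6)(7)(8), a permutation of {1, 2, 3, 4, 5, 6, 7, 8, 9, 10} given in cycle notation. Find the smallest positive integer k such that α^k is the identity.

4

The disjoint cycles have lengths 4, 2, 1, 1, 1, 1.
Since disjoint cycles commute, ord(α) = lcm(4, 2) = 4.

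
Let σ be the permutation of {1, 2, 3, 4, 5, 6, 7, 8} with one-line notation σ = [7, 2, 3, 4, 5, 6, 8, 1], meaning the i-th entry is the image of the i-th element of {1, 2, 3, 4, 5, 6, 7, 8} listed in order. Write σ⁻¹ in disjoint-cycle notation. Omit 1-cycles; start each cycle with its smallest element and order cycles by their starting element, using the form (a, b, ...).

The cycle decomposition of σ is (1, 7, 8).
Reversing each cycle (and rotating so the smallest element leads) gives σ⁻¹ = (1, 8, 7).

(1, 8, 7)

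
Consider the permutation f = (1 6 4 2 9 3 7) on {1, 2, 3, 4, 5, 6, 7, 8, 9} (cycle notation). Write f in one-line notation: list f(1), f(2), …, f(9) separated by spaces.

Reading each image from the cycles: 1→6, 2→9, 3→7, 4→2, 5→5, 6→4, 7→1, 8→8, 9→3.
So the one-line form is 6 9 7 2 5 4 1 8 3.

6 9 7 2 5 4 1 8 3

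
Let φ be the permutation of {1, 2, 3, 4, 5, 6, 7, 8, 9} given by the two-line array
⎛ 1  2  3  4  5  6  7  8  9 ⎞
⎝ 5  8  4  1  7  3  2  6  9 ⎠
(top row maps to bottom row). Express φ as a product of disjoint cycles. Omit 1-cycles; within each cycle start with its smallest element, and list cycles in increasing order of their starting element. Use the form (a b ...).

Iterating φ from 1 gives 1 → 5 → 7 → 2 → 8 → 6 → 3 → 4 → 1; that is the 8-cycle (1 5 7 2 8 6 3 4).
Repeating from the next unused element and collecting all non-trivial cycles gives (1 5 7 2 8 6 3 4).

(1 5 7 2 8 6 3 4)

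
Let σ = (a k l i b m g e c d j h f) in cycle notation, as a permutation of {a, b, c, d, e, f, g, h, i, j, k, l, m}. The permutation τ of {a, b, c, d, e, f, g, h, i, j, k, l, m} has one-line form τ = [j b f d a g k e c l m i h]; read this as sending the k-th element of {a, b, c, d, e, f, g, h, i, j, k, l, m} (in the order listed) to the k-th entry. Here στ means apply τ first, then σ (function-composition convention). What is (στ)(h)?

First apply τ: τ(h) = e, then σ(e) = c. Thus (στ)(h) = c.

c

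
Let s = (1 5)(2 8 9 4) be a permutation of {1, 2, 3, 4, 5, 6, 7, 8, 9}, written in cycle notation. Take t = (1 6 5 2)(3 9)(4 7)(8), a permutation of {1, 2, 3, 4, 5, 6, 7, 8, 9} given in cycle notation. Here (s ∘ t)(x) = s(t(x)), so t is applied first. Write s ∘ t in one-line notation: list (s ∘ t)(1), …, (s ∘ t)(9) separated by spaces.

6 5 4 7 8 1 2 9 3

(s ∘ t)(x) = s(t(x)). Computing each image: s(t(1)) = s(6) = 6, s(t(2)) = s(1) = 5, s(t(3)) = s(9) = 4, s(t(4)) = s(7) = 7, s(t(5)) = s(2) = 8, s(t(6)) = s(5) = 1, s(t(7)) = s(4) = 2, s(t(8)) = s(8) = 9, s(t(9)) = s(3) = 3.
Hence s ∘ t = [6 5 4 7 8 1 2 9 3].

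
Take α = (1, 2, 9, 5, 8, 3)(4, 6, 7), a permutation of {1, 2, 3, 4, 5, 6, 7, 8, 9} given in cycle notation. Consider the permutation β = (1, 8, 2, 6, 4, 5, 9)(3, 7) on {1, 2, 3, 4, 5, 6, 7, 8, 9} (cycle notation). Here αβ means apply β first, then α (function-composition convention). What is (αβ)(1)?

First apply β: β(1) = 8, then α(8) = 3. Thus (αβ)(1) = 3.

3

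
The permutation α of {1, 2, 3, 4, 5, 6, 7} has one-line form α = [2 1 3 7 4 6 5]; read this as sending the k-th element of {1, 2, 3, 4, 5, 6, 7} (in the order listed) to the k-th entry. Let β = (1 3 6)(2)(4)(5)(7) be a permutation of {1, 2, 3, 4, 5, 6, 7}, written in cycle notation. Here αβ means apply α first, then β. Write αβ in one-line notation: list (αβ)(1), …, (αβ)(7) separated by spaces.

2 3 6 7 4 1 5

(αβ)(x) = β(α(x)). Computing each image: β(α(1)) = β(2) = 2, β(α(2)) = β(1) = 3, β(α(3)) = β(3) = 6, β(α(4)) = β(7) = 7, β(α(5)) = β(4) = 4, β(α(6)) = β(6) = 1, β(α(7)) = β(5) = 5.
Hence αβ = [2 3 6 7 4 1 5].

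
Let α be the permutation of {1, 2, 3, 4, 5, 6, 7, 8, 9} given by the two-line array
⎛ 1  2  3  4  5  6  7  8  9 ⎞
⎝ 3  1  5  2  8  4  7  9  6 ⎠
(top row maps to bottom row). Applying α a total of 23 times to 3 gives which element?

1

Tracing 3 → 5 → … returns to 3 after 8 steps, so 3 lies in an 8-cycle (1, 3, 5, 8, 9, 6, 4, 2).
Since the cycle has length 8, α^23 acts on it the same as α^7 (23 mod 8 = 7).
Advancing 7 steps from 3: 3 → 5 → 8 → 9 → 6 → 4 → 2 → 1.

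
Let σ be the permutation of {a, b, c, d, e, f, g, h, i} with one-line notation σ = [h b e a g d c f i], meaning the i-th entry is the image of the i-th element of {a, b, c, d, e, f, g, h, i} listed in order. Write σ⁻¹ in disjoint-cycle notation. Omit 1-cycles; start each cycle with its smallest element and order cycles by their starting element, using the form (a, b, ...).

First write σ in disjoint cycles: (a, h, f, d)(c, e, g).
The inverse reverses every cycle; in canonical form, σ⁻¹ = (a, d, f, h)(c, g, e).

(a, d, f, h)(c, g, e)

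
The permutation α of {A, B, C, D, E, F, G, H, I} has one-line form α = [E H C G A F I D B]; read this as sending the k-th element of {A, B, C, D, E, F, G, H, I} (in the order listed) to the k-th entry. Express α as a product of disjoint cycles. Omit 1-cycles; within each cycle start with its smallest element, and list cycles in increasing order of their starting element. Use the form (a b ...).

(A E)(B H D G I)

Iterating α from A gives A → E → A; that is the 2-cycle (A E).
Repeating from the next unused element and collecting all non-trivial cycles gives (A E)(B H D G I).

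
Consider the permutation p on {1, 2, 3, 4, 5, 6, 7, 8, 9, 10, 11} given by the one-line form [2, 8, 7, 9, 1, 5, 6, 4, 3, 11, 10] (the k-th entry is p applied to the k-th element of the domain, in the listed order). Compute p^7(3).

Tracing 3 → 7 → … returns to 3 after 9 steps, so 3 lies in a 9-cycle (1, 2, 8, 4, 9, 3, 7, 6, 5).
Stepping 7 places around the cycle: 3 → 7 → 6 → 5 → 1 → 2 → 8 → 4.

4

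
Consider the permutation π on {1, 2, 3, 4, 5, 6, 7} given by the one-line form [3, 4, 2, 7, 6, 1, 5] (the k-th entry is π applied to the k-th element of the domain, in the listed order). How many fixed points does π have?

No element satisfies π(x) = x, so there are 0 fixed points.

0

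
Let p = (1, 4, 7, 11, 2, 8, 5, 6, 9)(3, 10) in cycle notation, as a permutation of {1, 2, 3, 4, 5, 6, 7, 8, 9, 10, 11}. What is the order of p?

18

The disjoint cycles have lengths 9, 2.
Since disjoint cycles commute, ord(p) = lcm(9, 2) = 18.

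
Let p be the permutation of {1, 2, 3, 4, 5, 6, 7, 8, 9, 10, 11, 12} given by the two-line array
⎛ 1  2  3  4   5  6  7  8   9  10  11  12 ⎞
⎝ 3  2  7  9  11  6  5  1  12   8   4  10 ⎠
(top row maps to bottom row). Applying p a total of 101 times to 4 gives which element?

Tracing 4 → 9 → … returns to 4 after 10 steps, so 4 lies in a 10-cycle (1 3 7 5 11 4 9 12 10 8).
On a 10-cycle, p^10 is the identity, so p^101 = p^1 there (101 ≡ 1 mod 10).
Advancing 1 step from 4: 4 → 9.

9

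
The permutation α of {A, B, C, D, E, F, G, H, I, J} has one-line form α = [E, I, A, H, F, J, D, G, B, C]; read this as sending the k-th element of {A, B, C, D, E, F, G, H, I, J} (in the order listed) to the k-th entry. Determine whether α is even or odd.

odd

In disjoint-cycle form the cycle lengths are 5, 3, 2.
A cycle of length ℓ contributes ℓ−1 transpositions, so α is a product of 4 + 2 + 1 = 7 transpositions — odd.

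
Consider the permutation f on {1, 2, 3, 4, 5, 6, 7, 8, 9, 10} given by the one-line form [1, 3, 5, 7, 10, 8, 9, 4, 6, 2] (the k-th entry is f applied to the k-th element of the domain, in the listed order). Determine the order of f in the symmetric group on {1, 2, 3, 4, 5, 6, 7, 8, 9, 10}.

20

The disjoint-cycle form of f has cycle lengths 5, 4, 1.
The order of f is the least common multiple of its cycle lengths: lcm(5, 4) = 20.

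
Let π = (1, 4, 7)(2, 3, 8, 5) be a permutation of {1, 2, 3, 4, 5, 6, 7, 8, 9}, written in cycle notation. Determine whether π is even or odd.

The cycle lengths are 4, 3, 1, 1.
A cycle is odd iff its length is even; π has 1 even-length cycle, so sgn(π) = (−1)^1 and π is odd.

odd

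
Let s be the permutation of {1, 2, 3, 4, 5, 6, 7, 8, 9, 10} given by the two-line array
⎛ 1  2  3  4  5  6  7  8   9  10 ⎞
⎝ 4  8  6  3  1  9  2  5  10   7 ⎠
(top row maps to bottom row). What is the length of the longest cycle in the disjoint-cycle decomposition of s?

Decomposing into disjoint cycles gives (1 4 3 6 9 10 7 2 8 5); the longest has length 10.

10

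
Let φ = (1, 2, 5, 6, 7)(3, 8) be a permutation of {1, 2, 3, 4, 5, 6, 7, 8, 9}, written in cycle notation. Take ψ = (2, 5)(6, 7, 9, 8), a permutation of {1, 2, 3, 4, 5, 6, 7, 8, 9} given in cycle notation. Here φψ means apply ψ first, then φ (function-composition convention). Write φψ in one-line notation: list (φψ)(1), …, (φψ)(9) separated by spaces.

(φψ)(x) = φ(ψ(x)). Computing each image: φ(ψ(1)) = φ(1) = 2, φ(ψ(2)) = φ(5) = 6, φ(ψ(3)) = φ(3) = 8, φ(ψ(4)) = φ(4) = 4, φ(ψ(5)) = φ(2) = 5, φ(ψ(6)) = φ(7) = 1, φ(ψ(7)) = φ(9) = 9, φ(ψ(8)) = φ(6) = 7, φ(ψ(9)) = φ(8) = 3.
Hence φψ = [2 6 8 4 5 1 9 7 3].

2 6 8 4 5 1 9 7 3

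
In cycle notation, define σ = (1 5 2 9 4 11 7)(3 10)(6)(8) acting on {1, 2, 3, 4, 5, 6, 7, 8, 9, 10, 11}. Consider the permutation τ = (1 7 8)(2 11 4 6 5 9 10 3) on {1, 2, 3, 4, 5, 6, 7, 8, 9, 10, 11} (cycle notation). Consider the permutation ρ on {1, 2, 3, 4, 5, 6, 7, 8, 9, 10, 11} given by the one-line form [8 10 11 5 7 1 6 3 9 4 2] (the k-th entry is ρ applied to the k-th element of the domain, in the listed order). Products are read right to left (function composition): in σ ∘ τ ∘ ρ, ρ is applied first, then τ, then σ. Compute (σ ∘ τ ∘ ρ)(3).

(σ ∘ τ ∘ ρ)(3) = σ(τ(ρ(3))). ρ(3) = 11, then τ(11) = 4, then σ(4) = 11, so the result is 11.

11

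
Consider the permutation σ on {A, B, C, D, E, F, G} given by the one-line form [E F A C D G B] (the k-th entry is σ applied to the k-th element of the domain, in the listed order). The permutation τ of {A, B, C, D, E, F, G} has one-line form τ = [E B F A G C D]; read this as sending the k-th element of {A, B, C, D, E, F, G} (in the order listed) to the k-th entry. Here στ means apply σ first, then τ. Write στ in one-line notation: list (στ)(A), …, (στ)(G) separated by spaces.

Chase each element through σ then τ: A → E → G; B → F → C; C → A → E; D → C → F; E → D → A; F → G → D; G → B → B.
So στ in one-line form is G C E F A D B.

G C E F A D B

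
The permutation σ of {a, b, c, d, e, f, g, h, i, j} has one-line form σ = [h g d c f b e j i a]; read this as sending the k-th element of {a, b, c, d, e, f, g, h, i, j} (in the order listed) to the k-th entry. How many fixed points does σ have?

The fixed points (elements with σ(x) = x) are {i}, so there is 1.

1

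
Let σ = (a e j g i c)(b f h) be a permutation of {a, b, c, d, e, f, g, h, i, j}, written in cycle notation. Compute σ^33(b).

b

b lies in the 3-cycle (b f h).
On a 3-cycle, σ^3 is the identity, so σ^33 = σ^0 there (33 ≡ 0 mod 3).
So σ^33(b) = b.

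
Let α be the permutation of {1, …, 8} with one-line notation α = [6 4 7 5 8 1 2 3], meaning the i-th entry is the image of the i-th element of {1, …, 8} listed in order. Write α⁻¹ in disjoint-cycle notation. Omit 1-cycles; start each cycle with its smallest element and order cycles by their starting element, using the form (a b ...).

(1 6)(2 7 3 8 5 4)

First write α in disjoint cycles: (1 6)(2 4 5 8 3 7).
The inverse reverses every cycle; in canonical form, α⁻¹ = (1 6)(2 7 3 8 5 4).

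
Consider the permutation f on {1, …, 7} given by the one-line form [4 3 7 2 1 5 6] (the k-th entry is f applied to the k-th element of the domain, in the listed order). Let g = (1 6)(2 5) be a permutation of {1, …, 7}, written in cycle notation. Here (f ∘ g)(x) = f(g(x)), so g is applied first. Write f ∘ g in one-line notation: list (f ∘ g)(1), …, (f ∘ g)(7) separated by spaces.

5 1 7 2 3 4 6

(f ∘ g)(x) = f(g(x)). Computing each image: f(g(1)) = f(6) = 5, f(g(2)) = f(5) = 1, f(g(3)) = f(3) = 7, f(g(4)) = f(4) = 2, f(g(5)) = f(2) = 3, f(g(6)) = f(1) = 4, f(g(7)) = f(7) = 6.
Hence f ∘ g = [5 1 7 2 3 4 6].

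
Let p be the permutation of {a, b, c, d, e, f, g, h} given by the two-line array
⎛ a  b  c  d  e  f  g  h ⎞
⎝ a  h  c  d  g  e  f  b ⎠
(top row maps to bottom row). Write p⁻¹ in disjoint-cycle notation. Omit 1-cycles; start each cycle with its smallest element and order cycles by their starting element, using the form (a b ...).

The cycle decomposition of p is (b h)(e g f).
Reversing each cycle (and rotating so the smallest element leads) gives p⁻¹ = (b h)(e f g).

(b h)(e f g)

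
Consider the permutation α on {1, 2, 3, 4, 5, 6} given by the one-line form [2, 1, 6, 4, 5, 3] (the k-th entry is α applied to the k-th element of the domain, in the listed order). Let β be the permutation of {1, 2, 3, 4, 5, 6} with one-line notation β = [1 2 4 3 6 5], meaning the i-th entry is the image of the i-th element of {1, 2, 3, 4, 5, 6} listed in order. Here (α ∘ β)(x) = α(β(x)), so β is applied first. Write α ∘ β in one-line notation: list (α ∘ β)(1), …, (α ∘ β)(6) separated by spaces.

2 1 4 6 3 5

Chase each element through β then α: 1 → 1 → 2; 2 → 2 → 1; 3 → 4 → 4; 4 → 3 → 6; 5 → 6 → 3; 6 → 5 → 5.
Collecting the images, α ∘ β = [2 1 4 6 3 5].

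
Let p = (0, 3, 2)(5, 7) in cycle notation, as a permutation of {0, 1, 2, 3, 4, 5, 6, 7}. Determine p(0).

In the cycle (0, 3, 2), 0 is followed by 3, so p(0) = 3.

3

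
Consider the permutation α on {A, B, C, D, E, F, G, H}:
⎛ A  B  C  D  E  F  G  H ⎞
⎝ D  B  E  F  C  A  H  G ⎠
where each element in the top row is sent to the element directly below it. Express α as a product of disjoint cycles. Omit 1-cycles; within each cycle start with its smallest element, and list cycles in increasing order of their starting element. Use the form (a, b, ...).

From A: A → D → F → A, closing the cycle (A, D, F).
Repeating from the next unused element and collecting all non-trivial cycles gives (A, D, F)(C, E)(G, H).

(A, D, F)(C, E)(G, H)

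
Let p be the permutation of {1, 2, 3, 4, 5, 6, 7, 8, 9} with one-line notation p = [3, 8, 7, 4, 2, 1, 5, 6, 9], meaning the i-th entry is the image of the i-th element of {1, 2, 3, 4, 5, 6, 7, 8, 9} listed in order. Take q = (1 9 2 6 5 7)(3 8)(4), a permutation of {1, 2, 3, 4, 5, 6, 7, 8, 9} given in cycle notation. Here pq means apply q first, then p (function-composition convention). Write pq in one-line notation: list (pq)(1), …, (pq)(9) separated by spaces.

9 1 6 4 5 2 3 7 8

For each element, apply q then p: 1 → 9 → 9; 2 → 6 → 1; 3 → 8 → 6; 4 → 4 → 4; 5 → 7 → 5; 6 → 5 → 2; 7 → 1 → 3; 8 → 3 → 7; 9 → 2 → 8.
So pq in one-line form is 9 1 6 4 5 2 3 7 8.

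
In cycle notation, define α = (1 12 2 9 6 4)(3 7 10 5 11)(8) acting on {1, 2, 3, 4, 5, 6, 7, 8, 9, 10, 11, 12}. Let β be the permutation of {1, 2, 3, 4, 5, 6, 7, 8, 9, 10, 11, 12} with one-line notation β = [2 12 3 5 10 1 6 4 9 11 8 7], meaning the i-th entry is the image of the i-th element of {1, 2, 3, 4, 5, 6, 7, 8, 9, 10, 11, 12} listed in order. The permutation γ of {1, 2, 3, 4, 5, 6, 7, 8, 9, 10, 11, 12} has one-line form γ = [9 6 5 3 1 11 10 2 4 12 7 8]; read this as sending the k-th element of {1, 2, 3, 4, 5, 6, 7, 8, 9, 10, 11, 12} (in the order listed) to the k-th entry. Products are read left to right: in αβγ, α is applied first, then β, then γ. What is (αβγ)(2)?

(αβγ)(2) = γ(β(α(2))). α(2) = 9, then β(9) = 9, then γ(9) = 4, so the result is 4.

4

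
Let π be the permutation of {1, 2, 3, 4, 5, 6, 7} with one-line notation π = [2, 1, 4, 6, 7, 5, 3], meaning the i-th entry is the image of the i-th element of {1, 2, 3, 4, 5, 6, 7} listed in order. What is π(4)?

6

4 is element number 4 of the domain, and entry number 4 of the one-line form is 6, so π(4) = 6.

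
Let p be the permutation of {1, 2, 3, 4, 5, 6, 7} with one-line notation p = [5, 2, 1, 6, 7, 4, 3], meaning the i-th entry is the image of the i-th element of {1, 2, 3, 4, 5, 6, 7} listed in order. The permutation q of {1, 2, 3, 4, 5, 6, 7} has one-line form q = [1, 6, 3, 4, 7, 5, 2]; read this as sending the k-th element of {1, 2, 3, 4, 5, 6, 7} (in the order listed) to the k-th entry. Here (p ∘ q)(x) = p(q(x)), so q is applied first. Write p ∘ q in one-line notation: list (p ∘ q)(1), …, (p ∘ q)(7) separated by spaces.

5 4 1 6 3 7 2

(p ∘ q)(x) = p(q(x)). Computing each image: p(q(1)) = p(1) = 5, p(q(2)) = p(6) = 4, p(q(3)) = p(3) = 1, p(q(4)) = p(4) = 6, p(q(5)) = p(7) = 3, p(q(6)) = p(5) = 7, p(q(7)) = p(2) = 2.
Hence p ∘ q = [5 4 1 6 3 7 2].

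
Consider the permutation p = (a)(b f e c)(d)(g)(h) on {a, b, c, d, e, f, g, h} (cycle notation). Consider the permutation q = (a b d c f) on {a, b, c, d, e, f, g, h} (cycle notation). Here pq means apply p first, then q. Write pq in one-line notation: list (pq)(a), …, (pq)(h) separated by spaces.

b a d c f e g h

(pq)(x) = q(p(x)). Computing each image: q(p(a)) = q(a) = b, q(p(b)) = q(f) = a, q(p(c)) = q(b) = d, q(p(d)) = q(d) = c, q(p(e)) = q(c) = f, q(p(f)) = q(e) = e, q(p(g)) = q(g) = g, q(p(h)) = q(h) = h.
Hence pq = [b a d c f e g h].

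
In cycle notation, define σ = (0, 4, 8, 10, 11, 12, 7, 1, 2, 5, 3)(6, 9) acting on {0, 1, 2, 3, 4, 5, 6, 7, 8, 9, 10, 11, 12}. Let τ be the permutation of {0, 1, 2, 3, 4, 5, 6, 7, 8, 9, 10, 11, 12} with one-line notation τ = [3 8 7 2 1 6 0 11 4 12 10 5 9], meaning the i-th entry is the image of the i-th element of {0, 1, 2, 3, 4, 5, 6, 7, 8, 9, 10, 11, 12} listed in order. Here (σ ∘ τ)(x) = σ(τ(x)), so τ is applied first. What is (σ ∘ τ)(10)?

11

τ(10) = 10, then σ(10) = 11; composing gives (σ ∘ τ)(10) = 11.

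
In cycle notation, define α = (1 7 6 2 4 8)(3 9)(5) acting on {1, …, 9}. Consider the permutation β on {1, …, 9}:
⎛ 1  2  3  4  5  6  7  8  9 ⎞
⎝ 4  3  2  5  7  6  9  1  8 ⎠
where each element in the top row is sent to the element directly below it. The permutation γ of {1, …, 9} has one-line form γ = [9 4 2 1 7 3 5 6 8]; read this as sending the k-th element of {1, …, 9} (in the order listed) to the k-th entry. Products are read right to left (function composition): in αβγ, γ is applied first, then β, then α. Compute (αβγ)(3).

(αβγ)(3) = α(β(γ(3))). γ(3) = 2, then β(2) = 3, then α(3) = 9, so the result is 9.

9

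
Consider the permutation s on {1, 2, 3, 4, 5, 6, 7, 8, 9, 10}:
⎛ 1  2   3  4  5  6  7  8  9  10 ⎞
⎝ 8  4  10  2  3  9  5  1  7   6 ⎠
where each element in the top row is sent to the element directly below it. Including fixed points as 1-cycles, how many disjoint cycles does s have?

3

The cycle decomposition is (1 8)(2 4)(3 10 6 9 7 5), which has 3 cycles (counting 1-cycles).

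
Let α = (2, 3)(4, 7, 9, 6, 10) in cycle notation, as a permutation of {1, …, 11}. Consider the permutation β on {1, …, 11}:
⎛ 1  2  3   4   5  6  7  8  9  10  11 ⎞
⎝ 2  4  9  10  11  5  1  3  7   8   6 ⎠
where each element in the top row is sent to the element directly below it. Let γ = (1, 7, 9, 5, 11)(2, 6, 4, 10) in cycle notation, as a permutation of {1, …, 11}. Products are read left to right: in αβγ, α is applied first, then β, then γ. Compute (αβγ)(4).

7

Chase 4: α(4) = 7; β(7) = 1; γ(1) = 7. Hence (αβγ)(4) = 7.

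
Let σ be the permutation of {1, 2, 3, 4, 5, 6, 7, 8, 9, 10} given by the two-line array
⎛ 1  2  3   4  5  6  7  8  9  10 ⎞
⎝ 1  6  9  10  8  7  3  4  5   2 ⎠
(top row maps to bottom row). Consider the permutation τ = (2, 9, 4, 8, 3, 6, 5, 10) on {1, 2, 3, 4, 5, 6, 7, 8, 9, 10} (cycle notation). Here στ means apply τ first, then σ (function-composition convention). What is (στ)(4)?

First apply τ: τ(4) = 8, then σ(8) = 4. Thus (στ)(4) = 4.

4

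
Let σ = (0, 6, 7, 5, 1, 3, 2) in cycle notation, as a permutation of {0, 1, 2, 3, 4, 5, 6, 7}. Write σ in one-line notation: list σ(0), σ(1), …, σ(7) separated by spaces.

Each element maps to the next entry in its cycle (wrapping to the front): 0→6, 1→3, 2→0, 3→2, 4→4, 5→1, 6→7, 7→5.
Listing these in domain order gives 6 3 0 2 4 1 7 5.

6 3 0 2 4 1 7 5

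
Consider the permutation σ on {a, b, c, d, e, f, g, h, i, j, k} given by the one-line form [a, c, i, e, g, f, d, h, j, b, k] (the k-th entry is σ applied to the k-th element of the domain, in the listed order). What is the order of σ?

Decomposing into disjoint cycles gives cycle lengths 4, 3, 1, 1, 1, 1.
The order is lcm(4, 3) = 12.

12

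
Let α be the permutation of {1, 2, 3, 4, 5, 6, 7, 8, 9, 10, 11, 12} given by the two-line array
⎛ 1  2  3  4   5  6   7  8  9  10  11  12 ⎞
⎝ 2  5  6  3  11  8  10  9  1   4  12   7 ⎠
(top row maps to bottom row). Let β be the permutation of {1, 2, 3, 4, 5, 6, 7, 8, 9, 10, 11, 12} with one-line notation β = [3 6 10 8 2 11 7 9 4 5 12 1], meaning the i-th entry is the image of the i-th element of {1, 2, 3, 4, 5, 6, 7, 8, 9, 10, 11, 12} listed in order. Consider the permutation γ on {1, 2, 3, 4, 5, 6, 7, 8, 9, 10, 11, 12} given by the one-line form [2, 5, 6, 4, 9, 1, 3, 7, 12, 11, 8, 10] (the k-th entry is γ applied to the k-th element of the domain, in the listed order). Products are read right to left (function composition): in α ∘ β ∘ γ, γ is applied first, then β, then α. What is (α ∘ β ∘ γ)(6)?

6

Chase 6: γ(6) = 1; β(1) = 3; α(3) = 6. Hence (α ∘ β ∘ γ)(6) = 6.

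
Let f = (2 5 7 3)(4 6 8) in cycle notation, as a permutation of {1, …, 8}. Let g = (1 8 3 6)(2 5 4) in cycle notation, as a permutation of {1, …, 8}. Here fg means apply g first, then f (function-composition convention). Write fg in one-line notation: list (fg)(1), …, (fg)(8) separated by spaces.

4 7 8 5 6 1 3 2

Chase each element through g then f: 1 → 8 → 4; 2 → 5 → 7; 3 → 6 → 8; 4 → 2 → 5; 5 → 4 → 6; 6 → 1 → 1; 7 → 7 → 3; 8 → 3 → 2.
So fg in one-line form is 4 7 8 5 6 1 3 2.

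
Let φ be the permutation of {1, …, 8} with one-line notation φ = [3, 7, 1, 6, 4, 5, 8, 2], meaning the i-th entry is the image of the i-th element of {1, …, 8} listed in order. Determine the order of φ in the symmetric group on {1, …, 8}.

6

Writing φ as disjoint cycles, the cycle lengths are 3, 3, 2.
Since disjoint cycles commute, ord(φ) = lcm(3, 3, 2) = 6.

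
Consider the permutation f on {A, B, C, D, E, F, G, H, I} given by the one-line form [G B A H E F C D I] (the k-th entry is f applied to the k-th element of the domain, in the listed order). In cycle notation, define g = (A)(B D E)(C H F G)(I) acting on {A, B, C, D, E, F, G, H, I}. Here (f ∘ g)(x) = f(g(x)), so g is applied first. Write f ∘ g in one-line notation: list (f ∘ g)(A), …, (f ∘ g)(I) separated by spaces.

G H D E B C A F I

(f ∘ g)(x) = f(g(x)). Computing each image: f(g(A)) = f(A) = G, f(g(B)) = f(D) = H, f(g(C)) = f(H) = D, f(g(D)) = f(E) = E, f(g(E)) = f(B) = B, f(g(F)) = f(G) = C, f(g(G)) = f(C) = A, f(g(H)) = f(F) = F, f(g(I)) = f(I) = I.
Hence f ∘ g = [G H D E B C A F I].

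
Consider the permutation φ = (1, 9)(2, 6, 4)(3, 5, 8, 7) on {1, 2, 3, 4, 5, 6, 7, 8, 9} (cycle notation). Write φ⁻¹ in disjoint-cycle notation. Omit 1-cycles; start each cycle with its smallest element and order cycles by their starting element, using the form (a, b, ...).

(1, 9)(2, 4, 6)(3, 7, 8, 5)

The inverse reverses each cycle.
Reversing each cycle of φ and rotating so the smallest element leads gives (1, 9)(2, 4, 6)(3, 7, 8, 5).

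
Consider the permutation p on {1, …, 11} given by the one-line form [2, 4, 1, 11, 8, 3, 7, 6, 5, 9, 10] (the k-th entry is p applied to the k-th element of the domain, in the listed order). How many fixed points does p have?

The fixed points (elements with p(x) = x) are {7}, so there is 1.

1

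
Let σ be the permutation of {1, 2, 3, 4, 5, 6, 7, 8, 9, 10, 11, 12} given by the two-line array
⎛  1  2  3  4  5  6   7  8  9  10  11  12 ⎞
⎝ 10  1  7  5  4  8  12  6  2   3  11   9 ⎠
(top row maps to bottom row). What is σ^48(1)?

2

Tracing 1 → 10 → … returns to 1 after 7 steps, so 1 lies in a 7-cycle (1, 10, 3, 7, 12, 9, 2).
Since the cycle has length 7, σ^48 acts on it the same as σ^6 (48 mod 7 = 6).
Advancing 6 steps from 1: 1 → 10 → 3 → 7 → 12 → 9 → 2.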